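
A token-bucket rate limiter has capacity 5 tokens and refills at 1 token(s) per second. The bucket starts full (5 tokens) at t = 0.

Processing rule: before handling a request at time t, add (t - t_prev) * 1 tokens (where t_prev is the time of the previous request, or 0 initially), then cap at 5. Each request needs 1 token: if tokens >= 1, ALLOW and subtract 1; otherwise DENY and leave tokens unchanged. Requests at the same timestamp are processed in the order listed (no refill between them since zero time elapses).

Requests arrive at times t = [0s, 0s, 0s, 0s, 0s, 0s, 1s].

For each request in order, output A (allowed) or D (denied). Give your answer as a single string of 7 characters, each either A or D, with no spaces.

Answer: AAAAADA

Derivation:
Simulating step by step:
  req#1 t=0s: ALLOW
  req#2 t=0s: ALLOW
  req#3 t=0s: ALLOW
  req#4 t=0s: ALLOW
  req#5 t=0s: ALLOW
  req#6 t=0s: DENY
  req#7 t=1s: ALLOW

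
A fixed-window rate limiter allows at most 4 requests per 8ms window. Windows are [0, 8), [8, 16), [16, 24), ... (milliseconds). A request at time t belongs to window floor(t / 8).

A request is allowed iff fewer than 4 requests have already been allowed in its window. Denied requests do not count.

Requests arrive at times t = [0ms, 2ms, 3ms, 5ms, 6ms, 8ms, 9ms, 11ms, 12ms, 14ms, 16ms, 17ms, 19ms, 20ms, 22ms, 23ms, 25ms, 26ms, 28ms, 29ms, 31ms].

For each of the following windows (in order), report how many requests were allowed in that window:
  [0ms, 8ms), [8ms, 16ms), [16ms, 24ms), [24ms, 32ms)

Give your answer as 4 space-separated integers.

Answer: 4 4 4 4

Derivation:
Processing requests:
  req#1 t=0ms (window 0): ALLOW
  req#2 t=2ms (window 0): ALLOW
  req#3 t=3ms (window 0): ALLOW
  req#4 t=5ms (window 0): ALLOW
  req#5 t=6ms (window 0): DENY
  req#6 t=8ms (window 1): ALLOW
  req#7 t=9ms (window 1): ALLOW
  req#8 t=11ms (window 1): ALLOW
  req#9 t=12ms (window 1): ALLOW
  req#10 t=14ms (window 1): DENY
  req#11 t=16ms (window 2): ALLOW
  req#12 t=17ms (window 2): ALLOW
  req#13 t=19ms (window 2): ALLOW
  req#14 t=20ms (window 2): ALLOW
  req#15 t=22ms (window 2): DENY
  req#16 t=23ms (window 2): DENY
  req#17 t=25ms (window 3): ALLOW
  req#18 t=26ms (window 3): ALLOW
  req#19 t=28ms (window 3): ALLOW
  req#20 t=29ms (window 3): ALLOW
  req#21 t=31ms (window 3): DENY

Allowed counts by window: 4 4 4 4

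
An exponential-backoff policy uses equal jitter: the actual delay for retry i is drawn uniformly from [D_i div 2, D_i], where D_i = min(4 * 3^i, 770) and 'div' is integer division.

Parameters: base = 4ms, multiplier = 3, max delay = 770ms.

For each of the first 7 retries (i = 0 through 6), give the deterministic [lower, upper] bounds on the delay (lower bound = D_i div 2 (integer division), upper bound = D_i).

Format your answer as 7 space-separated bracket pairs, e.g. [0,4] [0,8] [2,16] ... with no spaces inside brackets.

Answer: [2,4] [6,12] [18,36] [54,108] [162,324] [385,770] [385,770]

Derivation:
Computing bounds per retry:
  i=0: D_i=min(4*3^0,770)=4, bounds=[2,4]
  i=1: D_i=min(4*3^1,770)=12, bounds=[6,12]
  i=2: D_i=min(4*3^2,770)=36, bounds=[18,36]
  i=3: D_i=min(4*3^3,770)=108, bounds=[54,108]
  i=4: D_i=min(4*3^4,770)=324, bounds=[162,324]
  i=5: D_i=min(4*3^5,770)=770, bounds=[385,770]
  i=6: D_i=min(4*3^6,770)=770, bounds=[385,770]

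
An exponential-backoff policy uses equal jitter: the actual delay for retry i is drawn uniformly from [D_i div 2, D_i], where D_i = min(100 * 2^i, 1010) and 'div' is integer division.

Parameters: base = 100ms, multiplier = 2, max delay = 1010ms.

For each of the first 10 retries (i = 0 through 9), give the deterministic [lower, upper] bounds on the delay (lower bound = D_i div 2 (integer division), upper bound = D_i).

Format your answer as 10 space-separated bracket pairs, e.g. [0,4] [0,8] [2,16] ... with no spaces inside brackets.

Computing bounds per retry:
  i=0: D_i=min(100*2^0,1010)=100, bounds=[50,100]
  i=1: D_i=min(100*2^1,1010)=200, bounds=[100,200]
  i=2: D_i=min(100*2^2,1010)=400, bounds=[200,400]
  i=3: D_i=min(100*2^3,1010)=800, bounds=[400,800]
  i=4: D_i=min(100*2^4,1010)=1010, bounds=[505,1010]
  i=5: D_i=min(100*2^5,1010)=1010, bounds=[505,1010]
  i=6: D_i=min(100*2^6,1010)=1010, bounds=[505,1010]
  i=7: D_i=min(100*2^7,1010)=1010, bounds=[505,1010]
  i=8: D_i=min(100*2^8,1010)=1010, bounds=[505,1010]
  i=9: D_i=min(100*2^9,1010)=1010, bounds=[505,1010]

Answer: [50,100] [100,200] [200,400] [400,800] [505,1010] [505,1010] [505,1010] [505,1010] [505,1010] [505,1010]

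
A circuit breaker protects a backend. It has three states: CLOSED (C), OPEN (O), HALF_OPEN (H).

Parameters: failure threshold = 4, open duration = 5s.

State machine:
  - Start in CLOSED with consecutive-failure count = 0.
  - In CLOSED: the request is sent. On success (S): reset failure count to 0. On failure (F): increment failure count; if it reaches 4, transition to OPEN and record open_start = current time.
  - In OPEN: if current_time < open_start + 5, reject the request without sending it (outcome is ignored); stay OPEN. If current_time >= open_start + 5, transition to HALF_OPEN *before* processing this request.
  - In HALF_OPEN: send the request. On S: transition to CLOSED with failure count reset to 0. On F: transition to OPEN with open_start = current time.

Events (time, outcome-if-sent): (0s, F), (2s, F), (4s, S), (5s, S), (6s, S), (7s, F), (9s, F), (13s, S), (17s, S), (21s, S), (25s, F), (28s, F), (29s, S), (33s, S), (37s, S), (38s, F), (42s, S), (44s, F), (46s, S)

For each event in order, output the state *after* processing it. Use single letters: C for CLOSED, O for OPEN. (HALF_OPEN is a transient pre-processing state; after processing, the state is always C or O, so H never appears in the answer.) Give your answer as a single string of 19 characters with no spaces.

State after each event:
  event#1 t=0s outcome=F: state=CLOSED
  event#2 t=2s outcome=F: state=CLOSED
  event#3 t=4s outcome=S: state=CLOSED
  event#4 t=5s outcome=S: state=CLOSED
  event#5 t=6s outcome=S: state=CLOSED
  event#6 t=7s outcome=F: state=CLOSED
  event#7 t=9s outcome=F: state=CLOSED
  event#8 t=13s outcome=S: state=CLOSED
  event#9 t=17s outcome=S: state=CLOSED
  event#10 t=21s outcome=S: state=CLOSED
  event#11 t=25s outcome=F: state=CLOSED
  event#12 t=28s outcome=F: state=CLOSED
  event#13 t=29s outcome=S: state=CLOSED
  event#14 t=33s outcome=S: state=CLOSED
  event#15 t=37s outcome=S: state=CLOSED
  event#16 t=38s outcome=F: state=CLOSED
  event#17 t=42s outcome=S: state=CLOSED
  event#18 t=44s outcome=F: state=CLOSED
  event#19 t=46s outcome=S: state=CLOSED

Answer: CCCCCCCCCCCCCCCCCCC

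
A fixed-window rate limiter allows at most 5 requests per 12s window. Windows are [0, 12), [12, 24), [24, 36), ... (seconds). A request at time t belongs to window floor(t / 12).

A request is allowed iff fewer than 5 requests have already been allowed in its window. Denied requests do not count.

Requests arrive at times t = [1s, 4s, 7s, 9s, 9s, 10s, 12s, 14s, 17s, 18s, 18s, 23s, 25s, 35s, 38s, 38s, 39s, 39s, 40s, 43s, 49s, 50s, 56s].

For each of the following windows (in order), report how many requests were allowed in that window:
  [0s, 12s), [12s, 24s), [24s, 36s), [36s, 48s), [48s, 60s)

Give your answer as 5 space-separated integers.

Processing requests:
  req#1 t=1s (window 0): ALLOW
  req#2 t=4s (window 0): ALLOW
  req#3 t=7s (window 0): ALLOW
  req#4 t=9s (window 0): ALLOW
  req#5 t=9s (window 0): ALLOW
  req#6 t=10s (window 0): DENY
  req#7 t=12s (window 1): ALLOW
  req#8 t=14s (window 1): ALLOW
  req#9 t=17s (window 1): ALLOW
  req#10 t=18s (window 1): ALLOW
  req#11 t=18s (window 1): ALLOW
  req#12 t=23s (window 1): DENY
  req#13 t=25s (window 2): ALLOW
  req#14 t=35s (window 2): ALLOW
  req#15 t=38s (window 3): ALLOW
  req#16 t=38s (window 3): ALLOW
  req#17 t=39s (window 3): ALLOW
  req#18 t=39s (window 3): ALLOW
  req#19 t=40s (window 3): ALLOW
  req#20 t=43s (window 3): DENY
  req#21 t=49s (window 4): ALLOW
  req#22 t=50s (window 4): ALLOW
  req#23 t=56s (window 4): ALLOW

Allowed counts by window: 5 5 2 5 3

Answer: 5 5 2 5 3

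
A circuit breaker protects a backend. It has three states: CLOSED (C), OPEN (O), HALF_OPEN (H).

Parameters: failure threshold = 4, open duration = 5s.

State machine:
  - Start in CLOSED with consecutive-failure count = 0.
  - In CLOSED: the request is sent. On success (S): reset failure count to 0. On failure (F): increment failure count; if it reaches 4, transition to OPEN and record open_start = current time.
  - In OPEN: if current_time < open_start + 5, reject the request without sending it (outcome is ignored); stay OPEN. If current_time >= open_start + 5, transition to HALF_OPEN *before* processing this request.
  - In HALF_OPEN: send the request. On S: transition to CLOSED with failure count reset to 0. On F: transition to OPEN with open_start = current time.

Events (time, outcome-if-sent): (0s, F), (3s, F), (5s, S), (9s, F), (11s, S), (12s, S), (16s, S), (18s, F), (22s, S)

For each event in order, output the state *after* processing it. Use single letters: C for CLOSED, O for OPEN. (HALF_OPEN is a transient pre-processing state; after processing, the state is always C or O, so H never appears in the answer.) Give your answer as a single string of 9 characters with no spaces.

Answer: CCCCCCCCC

Derivation:
State after each event:
  event#1 t=0s outcome=F: state=CLOSED
  event#2 t=3s outcome=F: state=CLOSED
  event#3 t=5s outcome=S: state=CLOSED
  event#4 t=9s outcome=F: state=CLOSED
  event#5 t=11s outcome=S: state=CLOSED
  event#6 t=12s outcome=S: state=CLOSED
  event#7 t=16s outcome=S: state=CLOSED
  event#8 t=18s outcome=F: state=CLOSED
  event#9 t=22s outcome=S: state=CLOSED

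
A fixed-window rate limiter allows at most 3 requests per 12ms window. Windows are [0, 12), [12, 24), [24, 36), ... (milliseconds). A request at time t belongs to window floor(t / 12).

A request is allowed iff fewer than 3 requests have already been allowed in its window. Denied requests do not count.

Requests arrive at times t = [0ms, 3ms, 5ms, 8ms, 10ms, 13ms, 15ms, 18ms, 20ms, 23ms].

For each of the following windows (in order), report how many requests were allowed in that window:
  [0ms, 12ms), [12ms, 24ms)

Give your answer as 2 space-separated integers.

Processing requests:
  req#1 t=0ms (window 0): ALLOW
  req#2 t=3ms (window 0): ALLOW
  req#3 t=5ms (window 0): ALLOW
  req#4 t=8ms (window 0): DENY
  req#5 t=10ms (window 0): DENY
  req#6 t=13ms (window 1): ALLOW
  req#7 t=15ms (window 1): ALLOW
  req#8 t=18ms (window 1): ALLOW
  req#9 t=20ms (window 1): DENY
  req#10 t=23ms (window 1): DENY

Allowed counts by window: 3 3

Answer: 3 3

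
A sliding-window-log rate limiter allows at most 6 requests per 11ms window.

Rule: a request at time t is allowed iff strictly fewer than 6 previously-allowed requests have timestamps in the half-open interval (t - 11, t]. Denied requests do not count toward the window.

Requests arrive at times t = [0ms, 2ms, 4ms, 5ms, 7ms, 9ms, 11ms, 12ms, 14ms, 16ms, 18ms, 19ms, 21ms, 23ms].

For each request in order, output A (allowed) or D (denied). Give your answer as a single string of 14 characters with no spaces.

Tracking allowed requests in the window:
  req#1 t=0ms: ALLOW
  req#2 t=2ms: ALLOW
  req#3 t=4ms: ALLOW
  req#4 t=5ms: ALLOW
  req#5 t=7ms: ALLOW
  req#6 t=9ms: ALLOW
  req#7 t=11ms: ALLOW
  req#8 t=12ms: DENY
  req#9 t=14ms: ALLOW
  req#10 t=16ms: ALLOW
  req#11 t=18ms: ALLOW
  req#12 t=19ms: ALLOW
  req#13 t=21ms: ALLOW
  req#14 t=23ms: ALLOW

Answer: AAAAAAADAAAAAA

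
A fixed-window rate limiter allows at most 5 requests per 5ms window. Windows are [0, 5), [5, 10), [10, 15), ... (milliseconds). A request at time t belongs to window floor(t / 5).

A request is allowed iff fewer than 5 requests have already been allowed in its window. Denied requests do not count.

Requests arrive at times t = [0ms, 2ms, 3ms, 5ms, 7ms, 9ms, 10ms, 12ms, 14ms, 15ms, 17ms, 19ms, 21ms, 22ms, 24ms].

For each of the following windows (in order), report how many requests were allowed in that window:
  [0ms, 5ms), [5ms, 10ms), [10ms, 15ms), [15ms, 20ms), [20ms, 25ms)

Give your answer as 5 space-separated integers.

Processing requests:
  req#1 t=0ms (window 0): ALLOW
  req#2 t=2ms (window 0): ALLOW
  req#3 t=3ms (window 0): ALLOW
  req#4 t=5ms (window 1): ALLOW
  req#5 t=7ms (window 1): ALLOW
  req#6 t=9ms (window 1): ALLOW
  req#7 t=10ms (window 2): ALLOW
  req#8 t=12ms (window 2): ALLOW
  req#9 t=14ms (window 2): ALLOW
  req#10 t=15ms (window 3): ALLOW
  req#11 t=17ms (window 3): ALLOW
  req#12 t=19ms (window 3): ALLOW
  req#13 t=21ms (window 4): ALLOW
  req#14 t=22ms (window 4): ALLOW
  req#15 t=24ms (window 4): ALLOW

Allowed counts by window: 3 3 3 3 3

Answer: 3 3 3 3 3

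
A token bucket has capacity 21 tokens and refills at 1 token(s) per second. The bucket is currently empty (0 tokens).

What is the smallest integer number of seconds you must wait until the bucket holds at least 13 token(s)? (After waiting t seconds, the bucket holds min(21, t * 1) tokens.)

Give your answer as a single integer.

Answer: 13

Derivation:
Need t * 1 >= 13, so t >= 13/1.
Smallest integer t = ceil(13/1) = 13.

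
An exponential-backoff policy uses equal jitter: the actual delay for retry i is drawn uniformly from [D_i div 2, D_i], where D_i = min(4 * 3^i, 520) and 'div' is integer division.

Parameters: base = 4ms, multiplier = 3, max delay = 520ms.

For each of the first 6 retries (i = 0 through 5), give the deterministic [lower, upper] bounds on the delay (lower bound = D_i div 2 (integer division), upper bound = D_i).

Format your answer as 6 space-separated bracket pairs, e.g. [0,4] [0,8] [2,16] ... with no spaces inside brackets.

Answer: [2,4] [6,12] [18,36] [54,108] [162,324] [260,520]

Derivation:
Computing bounds per retry:
  i=0: D_i=min(4*3^0,520)=4, bounds=[2,4]
  i=1: D_i=min(4*3^1,520)=12, bounds=[6,12]
  i=2: D_i=min(4*3^2,520)=36, bounds=[18,36]
  i=3: D_i=min(4*3^3,520)=108, bounds=[54,108]
  i=4: D_i=min(4*3^4,520)=324, bounds=[162,324]
  i=5: D_i=min(4*3^5,520)=520, bounds=[260,520]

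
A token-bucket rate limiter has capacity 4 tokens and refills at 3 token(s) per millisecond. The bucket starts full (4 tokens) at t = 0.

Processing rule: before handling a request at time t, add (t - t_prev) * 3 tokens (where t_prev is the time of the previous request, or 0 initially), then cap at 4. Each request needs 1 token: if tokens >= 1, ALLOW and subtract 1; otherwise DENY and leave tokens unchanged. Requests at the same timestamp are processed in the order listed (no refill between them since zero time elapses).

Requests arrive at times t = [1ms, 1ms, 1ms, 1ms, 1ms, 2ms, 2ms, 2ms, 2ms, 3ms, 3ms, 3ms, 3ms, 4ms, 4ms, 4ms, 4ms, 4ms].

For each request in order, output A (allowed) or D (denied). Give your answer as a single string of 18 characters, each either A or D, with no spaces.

Answer: AAAADAAADAAADAAADD

Derivation:
Simulating step by step:
  req#1 t=1ms: ALLOW
  req#2 t=1ms: ALLOW
  req#3 t=1ms: ALLOW
  req#4 t=1ms: ALLOW
  req#5 t=1ms: DENY
  req#6 t=2ms: ALLOW
  req#7 t=2ms: ALLOW
  req#8 t=2ms: ALLOW
  req#9 t=2ms: DENY
  req#10 t=3ms: ALLOW
  req#11 t=3ms: ALLOW
  req#12 t=3ms: ALLOW
  req#13 t=3ms: DENY
  req#14 t=4ms: ALLOW
  req#15 t=4ms: ALLOW
  req#16 t=4ms: ALLOW
  req#17 t=4ms: DENY
  req#18 t=4ms: DENY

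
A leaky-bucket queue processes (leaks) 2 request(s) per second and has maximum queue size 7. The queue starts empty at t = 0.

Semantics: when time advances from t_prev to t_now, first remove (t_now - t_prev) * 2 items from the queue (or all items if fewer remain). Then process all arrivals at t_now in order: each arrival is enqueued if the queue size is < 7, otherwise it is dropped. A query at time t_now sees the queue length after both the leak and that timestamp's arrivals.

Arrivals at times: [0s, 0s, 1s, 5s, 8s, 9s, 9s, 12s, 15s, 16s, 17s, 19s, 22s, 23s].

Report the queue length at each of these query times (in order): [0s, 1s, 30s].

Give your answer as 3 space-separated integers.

Answer: 2 1 0

Derivation:
Queue lengths at query times:
  query t=0s: backlog = 2
  query t=1s: backlog = 1
  query t=30s: backlog = 0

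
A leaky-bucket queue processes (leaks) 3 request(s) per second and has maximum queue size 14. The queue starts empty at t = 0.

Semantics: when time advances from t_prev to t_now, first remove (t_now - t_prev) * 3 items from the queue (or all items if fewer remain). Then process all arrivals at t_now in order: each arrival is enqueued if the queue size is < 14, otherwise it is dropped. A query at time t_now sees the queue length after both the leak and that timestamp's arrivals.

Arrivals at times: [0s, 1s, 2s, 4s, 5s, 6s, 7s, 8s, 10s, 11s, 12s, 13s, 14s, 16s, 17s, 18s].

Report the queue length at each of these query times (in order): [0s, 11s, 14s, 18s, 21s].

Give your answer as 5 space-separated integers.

Queue lengths at query times:
  query t=0s: backlog = 1
  query t=11s: backlog = 1
  query t=14s: backlog = 1
  query t=18s: backlog = 1
  query t=21s: backlog = 0

Answer: 1 1 1 1 0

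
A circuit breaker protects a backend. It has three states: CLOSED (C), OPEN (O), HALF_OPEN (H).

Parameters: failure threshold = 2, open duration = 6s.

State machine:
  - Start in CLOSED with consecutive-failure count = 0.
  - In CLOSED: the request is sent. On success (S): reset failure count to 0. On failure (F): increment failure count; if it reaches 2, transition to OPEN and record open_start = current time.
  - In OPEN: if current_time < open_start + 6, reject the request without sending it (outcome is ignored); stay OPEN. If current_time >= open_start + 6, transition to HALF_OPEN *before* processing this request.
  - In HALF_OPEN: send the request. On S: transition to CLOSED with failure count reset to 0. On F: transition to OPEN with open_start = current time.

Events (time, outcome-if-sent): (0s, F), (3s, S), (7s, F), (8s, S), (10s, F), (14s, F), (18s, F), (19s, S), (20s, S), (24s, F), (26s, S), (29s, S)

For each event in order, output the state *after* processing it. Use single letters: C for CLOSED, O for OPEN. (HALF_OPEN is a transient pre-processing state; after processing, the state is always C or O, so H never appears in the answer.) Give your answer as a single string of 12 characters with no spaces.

State after each event:
  event#1 t=0s outcome=F: state=CLOSED
  event#2 t=3s outcome=S: state=CLOSED
  event#3 t=7s outcome=F: state=CLOSED
  event#4 t=8s outcome=S: state=CLOSED
  event#5 t=10s outcome=F: state=CLOSED
  event#6 t=14s outcome=F: state=OPEN
  event#7 t=18s outcome=F: state=OPEN
  event#8 t=19s outcome=S: state=OPEN
  event#9 t=20s outcome=S: state=CLOSED
  event#10 t=24s outcome=F: state=CLOSED
  event#11 t=26s outcome=S: state=CLOSED
  event#12 t=29s outcome=S: state=CLOSED

Answer: CCCCCOOOCCCC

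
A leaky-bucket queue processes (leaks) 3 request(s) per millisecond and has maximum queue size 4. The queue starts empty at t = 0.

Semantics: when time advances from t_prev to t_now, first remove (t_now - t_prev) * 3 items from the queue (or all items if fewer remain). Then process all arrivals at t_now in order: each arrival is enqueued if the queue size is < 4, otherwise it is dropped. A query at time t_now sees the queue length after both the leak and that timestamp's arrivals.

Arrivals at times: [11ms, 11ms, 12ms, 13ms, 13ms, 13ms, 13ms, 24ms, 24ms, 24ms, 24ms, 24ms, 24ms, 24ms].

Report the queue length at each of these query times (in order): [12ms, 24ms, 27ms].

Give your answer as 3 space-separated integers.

Queue lengths at query times:
  query t=12ms: backlog = 1
  query t=24ms: backlog = 4
  query t=27ms: backlog = 0

Answer: 1 4 0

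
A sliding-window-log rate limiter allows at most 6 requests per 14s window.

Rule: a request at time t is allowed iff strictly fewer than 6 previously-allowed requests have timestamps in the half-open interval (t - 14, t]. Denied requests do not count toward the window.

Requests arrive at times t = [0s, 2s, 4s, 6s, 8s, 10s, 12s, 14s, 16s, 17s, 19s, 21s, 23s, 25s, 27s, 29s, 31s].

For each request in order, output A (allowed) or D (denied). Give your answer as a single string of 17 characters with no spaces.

Answer: AAAAAADAADAAAADAA

Derivation:
Tracking allowed requests in the window:
  req#1 t=0s: ALLOW
  req#2 t=2s: ALLOW
  req#3 t=4s: ALLOW
  req#4 t=6s: ALLOW
  req#5 t=8s: ALLOW
  req#6 t=10s: ALLOW
  req#7 t=12s: DENY
  req#8 t=14s: ALLOW
  req#9 t=16s: ALLOW
  req#10 t=17s: DENY
  req#11 t=19s: ALLOW
  req#12 t=21s: ALLOW
  req#13 t=23s: ALLOW
  req#14 t=25s: ALLOW
  req#15 t=27s: DENY
  req#16 t=29s: ALLOW
  req#17 t=31s: ALLOW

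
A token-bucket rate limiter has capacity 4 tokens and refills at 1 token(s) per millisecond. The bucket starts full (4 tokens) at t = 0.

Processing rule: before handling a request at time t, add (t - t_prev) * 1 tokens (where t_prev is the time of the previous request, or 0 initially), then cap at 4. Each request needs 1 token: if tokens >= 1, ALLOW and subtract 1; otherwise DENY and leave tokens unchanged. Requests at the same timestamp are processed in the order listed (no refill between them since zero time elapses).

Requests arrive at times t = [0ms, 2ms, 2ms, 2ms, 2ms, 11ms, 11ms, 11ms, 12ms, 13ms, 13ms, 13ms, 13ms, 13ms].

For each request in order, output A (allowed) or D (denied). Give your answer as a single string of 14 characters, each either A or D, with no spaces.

Simulating step by step:
  req#1 t=0ms: ALLOW
  req#2 t=2ms: ALLOW
  req#3 t=2ms: ALLOW
  req#4 t=2ms: ALLOW
  req#5 t=2ms: ALLOW
  req#6 t=11ms: ALLOW
  req#7 t=11ms: ALLOW
  req#8 t=11ms: ALLOW
  req#9 t=12ms: ALLOW
  req#10 t=13ms: ALLOW
  req#11 t=13ms: ALLOW
  req#12 t=13ms: DENY
  req#13 t=13ms: DENY
  req#14 t=13ms: DENY

Answer: AAAAAAAAAAADDD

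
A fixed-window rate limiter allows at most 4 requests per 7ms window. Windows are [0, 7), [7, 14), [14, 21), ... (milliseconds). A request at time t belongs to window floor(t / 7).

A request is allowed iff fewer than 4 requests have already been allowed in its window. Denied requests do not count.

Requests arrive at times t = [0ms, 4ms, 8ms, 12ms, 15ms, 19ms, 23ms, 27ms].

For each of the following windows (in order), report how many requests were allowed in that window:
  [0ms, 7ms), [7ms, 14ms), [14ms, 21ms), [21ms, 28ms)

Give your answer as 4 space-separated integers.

Processing requests:
  req#1 t=0ms (window 0): ALLOW
  req#2 t=4ms (window 0): ALLOW
  req#3 t=8ms (window 1): ALLOW
  req#4 t=12ms (window 1): ALLOW
  req#5 t=15ms (window 2): ALLOW
  req#6 t=19ms (window 2): ALLOW
  req#7 t=23ms (window 3): ALLOW
  req#8 t=27ms (window 3): ALLOW

Allowed counts by window: 2 2 2 2

Answer: 2 2 2 2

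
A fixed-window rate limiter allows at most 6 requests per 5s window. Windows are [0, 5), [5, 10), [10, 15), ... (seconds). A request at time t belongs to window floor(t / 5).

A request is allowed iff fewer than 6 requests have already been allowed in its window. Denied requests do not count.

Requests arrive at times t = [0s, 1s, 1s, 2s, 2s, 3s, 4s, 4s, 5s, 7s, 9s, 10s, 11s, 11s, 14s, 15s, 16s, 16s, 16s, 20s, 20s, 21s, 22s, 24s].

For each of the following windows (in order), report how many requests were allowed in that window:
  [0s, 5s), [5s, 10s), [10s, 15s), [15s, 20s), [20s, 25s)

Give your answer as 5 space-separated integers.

Answer: 6 3 4 4 5

Derivation:
Processing requests:
  req#1 t=0s (window 0): ALLOW
  req#2 t=1s (window 0): ALLOW
  req#3 t=1s (window 0): ALLOW
  req#4 t=2s (window 0): ALLOW
  req#5 t=2s (window 0): ALLOW
  req#6 t=3s (window 0): ALLOW
  req#7 t=4s (window 0): DENY
  req#8 t=4s (window 0): DENY
  req#9 t=5s (window 1): ALLOW
  req#10 t=7s (window 1): ALLOW
  req#11 t=9s (window 1): ALLOW
  req#12 t=10s (window 2): ALLOW
  req#13 t=11s (window 2): ALLOW
  req#14 t=11s (window 2): ALLOW
  req#15 t=14s (window 2): ALLOW
  req#16 t=15s (window 3): ALLOW
  req#17 t=16s (window 3): ALLOW
  req#18 t=16s (window 3): ALLOW
  req#19 t=16s (window 3): ALLOW
  req#20 t=20s (window 4): ALLOW
  req#21 t=20s (window 4): ALLOW
  req#22 t=21s (window 4): ALLOW
  req#23 t=22s (window 4): ALLOW
  req#24 t=24s (window 4): ALLOW

Allowed counts by window: 6 3 4 4 5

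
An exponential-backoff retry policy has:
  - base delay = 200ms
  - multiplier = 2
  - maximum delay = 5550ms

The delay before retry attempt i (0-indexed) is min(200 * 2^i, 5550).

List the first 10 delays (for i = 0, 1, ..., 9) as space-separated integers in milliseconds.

Computing each delay:
  i=0: min(200*2^0, 5550) = 200
  i=1: min(200*2^1, 5550) = 400
  i=2: min(200*2^2, 5550) = 800
  i=3: min(200*2^3, 5550) = 1600
  i=4: min(200*2^4, 5550) = 3200
  i=5: min(200*2^5, 5550) = 5550
  i=6: min(200*2^6, 5550) = 5550
  i=7: min(200*2^7, 5550) = 5550
  i=8: min(200*2^8, 5550) = 5550
  i=9: min(200*2^9, 5550) = 5550

Answer: 200 400 800 1600 3200 5550 5550 5550 5550 5550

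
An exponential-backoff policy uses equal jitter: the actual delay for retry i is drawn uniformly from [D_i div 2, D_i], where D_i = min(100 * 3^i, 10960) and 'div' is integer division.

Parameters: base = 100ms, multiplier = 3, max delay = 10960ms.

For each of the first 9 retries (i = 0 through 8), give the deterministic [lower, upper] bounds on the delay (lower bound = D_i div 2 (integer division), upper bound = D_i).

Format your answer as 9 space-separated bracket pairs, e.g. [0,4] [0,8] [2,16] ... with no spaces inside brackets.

Computing bounds per retry:
  i=0: D_i=min(100*3^0,10960)=100, bounds=[50,100]
  i=1: D_i=min(100*3^1,10960)=300, bounds=[150,300]
  i=2: D_i=min(100*3^2,10960)=900, bounds=[450,900]
  i=3: D_i=min(100*3^3,10960)=2700, bounds=[1350,2700]
  i=4: D_i=min(100*3^4,10960)=8100, bounds=[4050,8100]
  i=5: D_i=min(100*3^5,10960)=10960, bounds=[5480,10960]
  i=6: D_i=min(100*3^6,10960)=10960, bounds=[5480,10960]
  i=7: D_i=min(100*3^7,10960)=10960, bounds=[5480,10960]
  i=8: D_i=min(100*3^8,10960)=10960, bounds=[5480,10960]

Answer: [50,100] [150,300] [450,900] [1350,2700] [4050,8100] [5480,10960] [5480,10960] [5480,10960] [5480,10960]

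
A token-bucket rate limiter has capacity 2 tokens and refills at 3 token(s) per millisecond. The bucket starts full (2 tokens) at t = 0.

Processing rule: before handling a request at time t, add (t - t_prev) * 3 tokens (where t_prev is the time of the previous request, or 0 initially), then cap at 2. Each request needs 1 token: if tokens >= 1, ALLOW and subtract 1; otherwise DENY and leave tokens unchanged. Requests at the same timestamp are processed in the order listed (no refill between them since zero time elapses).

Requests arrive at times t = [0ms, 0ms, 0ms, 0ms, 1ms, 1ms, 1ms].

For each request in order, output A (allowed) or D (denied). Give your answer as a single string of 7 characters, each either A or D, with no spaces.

Answer: AADDAAD

Derivation:
Simulating step by step:
  req#1 t=0ms: ALLOW
  req#2 t=0ms: ALLOW
  req#3 t=0ms: DENY
  req#4 t=0ms: DENY
  req#5 t=1ms: ALLOW
  req#6 t=1ms: ALLOW
  req#7 t=1ms: DENY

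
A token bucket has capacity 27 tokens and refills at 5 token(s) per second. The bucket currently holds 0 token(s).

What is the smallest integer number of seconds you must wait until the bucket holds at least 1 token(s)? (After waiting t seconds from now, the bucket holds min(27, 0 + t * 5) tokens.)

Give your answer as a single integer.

Need 0 + t * 5 >= 1, so t >= 1/5.
Smallest integer t = ceil(1/5) = 1.

Answer: 1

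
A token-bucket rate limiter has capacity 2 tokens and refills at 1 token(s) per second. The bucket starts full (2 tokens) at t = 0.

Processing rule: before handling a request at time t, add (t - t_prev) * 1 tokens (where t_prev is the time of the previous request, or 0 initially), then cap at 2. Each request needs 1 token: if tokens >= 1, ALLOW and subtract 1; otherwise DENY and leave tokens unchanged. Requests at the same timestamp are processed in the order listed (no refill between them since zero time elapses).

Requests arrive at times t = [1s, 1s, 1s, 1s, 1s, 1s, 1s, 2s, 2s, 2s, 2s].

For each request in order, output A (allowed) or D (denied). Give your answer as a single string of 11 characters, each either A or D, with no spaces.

Simulating step by step:
  req#1 t=1s: ALLOW
  req#2 t=1s: ALLOW
  req#3 t=1s: DENY
  req#4 t=1s: DENY
  req#5 t=1s: DENY
  req#6 t=1s: DENY
  req#7 t=1s: DENY
  req#8 t=2s: ALLOW
  req#9 t=2s: DENY
  req#10 t=2s: DENY
  req#11 t=2s: DENY

Answer: AADDDDDADDD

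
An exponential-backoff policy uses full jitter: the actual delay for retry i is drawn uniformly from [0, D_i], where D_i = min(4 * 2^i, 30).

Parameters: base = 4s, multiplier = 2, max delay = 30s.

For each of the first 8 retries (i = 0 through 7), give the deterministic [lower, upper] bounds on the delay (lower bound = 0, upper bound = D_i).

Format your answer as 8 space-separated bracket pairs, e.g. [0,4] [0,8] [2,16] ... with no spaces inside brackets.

Computing bounds per retry:
  i=0: D_i=min(4*2^0,30)=4, bounds=[0,4]
  i=1: D_i=min(4*2^1,30)=8, bounds=[0,8]
  i=2: D_i=min(4*2^2,30)=16, bounds=[0,16]
  i=3: D_i=min(4*2^3,30)=30, bounds=[0,30]
  i=4: D_i=min(4*2^4,30)=30, bounds=[0,30]
  i=5: D_i=min(4*2^5,30)=30, bounds=[0,30]
  i=6: D_i=min(4*2^6,30)=30, bounds=[0,30]
  i=7: D_i=min(4*2^7,30)=30, bounds=[0,30]

Answer: [0,4] [0,8] [0,16] [0,30] [0,30] [0,30] [0,30] [0,30]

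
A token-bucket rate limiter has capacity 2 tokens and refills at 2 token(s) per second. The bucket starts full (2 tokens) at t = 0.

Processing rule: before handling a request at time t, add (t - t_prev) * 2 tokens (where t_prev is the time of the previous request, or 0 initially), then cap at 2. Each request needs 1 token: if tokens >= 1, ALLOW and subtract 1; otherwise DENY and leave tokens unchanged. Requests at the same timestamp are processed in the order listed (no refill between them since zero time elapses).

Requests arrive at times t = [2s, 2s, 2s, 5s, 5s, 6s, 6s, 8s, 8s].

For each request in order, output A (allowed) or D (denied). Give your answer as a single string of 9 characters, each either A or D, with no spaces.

Simulating step by step:
  req#1 t=2s: ALLOW
  req#2 t=2s: ALLOW
  req#3 t=2s: DENY
  req#4 t=5s: ALLOW
  req#5 t=5s: ALLOW
  req#6 t=6s: ALLOW
  req#7 t=6s: ALLOW
  req#8 t=8s: ALLOW
  req#9 t=8s: ALLOW

Answer: AADAAAAAA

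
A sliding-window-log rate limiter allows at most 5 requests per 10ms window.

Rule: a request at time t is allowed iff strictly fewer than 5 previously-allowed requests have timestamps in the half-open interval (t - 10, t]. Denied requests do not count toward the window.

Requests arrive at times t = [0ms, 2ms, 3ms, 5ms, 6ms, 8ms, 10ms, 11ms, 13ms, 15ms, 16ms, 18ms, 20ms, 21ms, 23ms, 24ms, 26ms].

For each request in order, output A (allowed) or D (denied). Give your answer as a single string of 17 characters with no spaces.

Answer: AAAAADADAAAAADADA

Derivation:
Tracking allowed requests in the window:
  req#1 t=0ms: ALLOW
  req#2 t=2ms: ALLOW
  req#3 t=3ms: ALLOW
  req#4 t=5ms: ALLOW
  req#5 t=6ms: ALLOW
  req#6 t=8ms: DENY
  req#7 t=10ms: ALLOW
  req#8 t=11ms: DENY
  req#9 t=13ms: ALLOW
  req#10 t=15ms: ALLOW
  req#11 t=16ms: ALLOW
  req#12 t=18ms: ALLOW
  req#13 t=20ms: ALLOW
  req#14 t=21ms: DENY
  req#15 t=23ms: ALLOW
  req#16 t=24ms: DENY
  req#17 t=26ms: ALLOW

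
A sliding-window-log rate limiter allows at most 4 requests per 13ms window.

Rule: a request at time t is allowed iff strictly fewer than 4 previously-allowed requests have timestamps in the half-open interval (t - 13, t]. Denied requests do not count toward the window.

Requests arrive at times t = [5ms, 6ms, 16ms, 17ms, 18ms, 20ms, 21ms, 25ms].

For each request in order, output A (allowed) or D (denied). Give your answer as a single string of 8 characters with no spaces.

Tracking allowed requests in the window:
  req#1 t=5ms: ALLOW
  req#2 t=6ms: ALLOW
  req#3 t=16ms: ALLOW
  req#4 t=17ms: ALLOW
  req#5 t=18ms: ALLOW
  req#6 t=20ms: ALLOW
  req#7 t=21ms: DENY
  req#8 t=25ms: DENY

Answer: AAAAAADD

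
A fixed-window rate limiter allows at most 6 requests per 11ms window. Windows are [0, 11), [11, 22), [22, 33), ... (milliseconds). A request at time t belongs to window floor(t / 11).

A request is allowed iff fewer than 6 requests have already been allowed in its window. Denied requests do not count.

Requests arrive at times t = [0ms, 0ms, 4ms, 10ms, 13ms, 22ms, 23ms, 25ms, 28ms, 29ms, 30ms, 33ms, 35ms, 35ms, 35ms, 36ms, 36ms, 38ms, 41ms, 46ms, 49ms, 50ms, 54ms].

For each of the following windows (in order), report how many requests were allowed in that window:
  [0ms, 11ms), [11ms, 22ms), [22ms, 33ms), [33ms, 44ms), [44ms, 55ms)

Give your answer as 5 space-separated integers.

Processing requests:
  req#1 t=0ms (window 0): ALLOW
  req#2 t=0ms (window 0): ALLOW
  req#3 t=4ms (window 0): ALLOW
  req#4 t=10ms (window 0): ALLOW
  req#5 t=13ms (window 1): ALLOW
  req#6 t=22ms (window 2): ALLOW
  req#7 t=23ms (window 2): ALLOW
  req#8 t=25ms (window 2): ALLOW
  req#9 t=28ms (window 2): ALLOW
  req#10 t=29ms (window 2): ALLOW
  req#11 t=30ms (window 2): ALLOW
  req#12 t=33ms (window 3): ALLOW
  req#13 t=35ms (window 3): ALLOW
  req#14 t=35ms (window 3): ALLOW
  req#15 t=35ms (window 3): ALLOW
  req#16 t=36ms (window 3): ALLOW
  req#17 t=36ms (window 3): ALLOW
  req#18 t=38ms (window 3): DENY
  req#19 t=41ms (window 3): DENY
  req#20 t=46ms (window 4): ALLOW
  req#21 t=49ms (window 4): ALLOW
  req#22 t=50ms (window 4): ALLOW
  req#23 t=54ms (window 4): ALLOW

Allowed counts by window: 4 1 6 6 4

Answer: 4 1 6 6 4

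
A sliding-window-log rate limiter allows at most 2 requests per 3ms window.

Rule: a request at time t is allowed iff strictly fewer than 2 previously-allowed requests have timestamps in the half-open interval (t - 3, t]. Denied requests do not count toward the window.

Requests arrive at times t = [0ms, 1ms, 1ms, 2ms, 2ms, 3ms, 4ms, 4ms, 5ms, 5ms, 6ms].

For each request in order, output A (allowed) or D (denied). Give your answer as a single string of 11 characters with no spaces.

Tracking allowed requests in the window:
  req#1 t=0ms: ALLOW
  req#2 t=1ms: ALLOW
  req#3 t=1ms: DENY
  req#4 t=2ms: DENY
  req#5 t=2ms: DENY
  req#6 t=3ms: ALLOW
  req#7 t=4ms: ALLOW
  req#8 t=4ms: DENY
  req#9 t=5ms: DENY
  req#10 t=5ms: DENY
  req#11 t=6ms: ALLOW

Answer: AADDDAADDDA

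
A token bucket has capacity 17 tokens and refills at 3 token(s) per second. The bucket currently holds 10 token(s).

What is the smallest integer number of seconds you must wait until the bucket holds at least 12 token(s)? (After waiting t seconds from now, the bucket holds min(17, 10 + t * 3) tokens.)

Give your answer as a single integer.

Need 10 + t * 3 >= 12, so t >= 2/3.
Smallest integer t = ceil(2/3) = 1.

Answer: 1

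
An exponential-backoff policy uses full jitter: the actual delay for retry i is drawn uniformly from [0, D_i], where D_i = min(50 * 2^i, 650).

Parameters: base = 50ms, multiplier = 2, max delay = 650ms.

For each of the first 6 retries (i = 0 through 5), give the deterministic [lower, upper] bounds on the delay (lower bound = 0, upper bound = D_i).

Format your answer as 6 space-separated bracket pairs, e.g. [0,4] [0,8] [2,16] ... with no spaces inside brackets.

Answer: [0,50] [0,100] [0,200] [0,400] [0,650] [0,650]

Derivation:
Computing bounds per retry:
  i=0: D_i=min(50*2^0,650)=50, bounds=[0,50]
  i=1: D_i=min(50*2^1,650)=100, bounds=[0,100]
  i=2: D_i=min(50*2^2,650)=200, bounds=[0,200]
  i=3: D_i=min(50*2^3,650)=400, bounds=[0,400]
  i=4: D_i=min(50*2^4,650)=650, bounds=[0,650]
  i=5: D_i=min(50*2^5,650)=650, bounds=[0,650]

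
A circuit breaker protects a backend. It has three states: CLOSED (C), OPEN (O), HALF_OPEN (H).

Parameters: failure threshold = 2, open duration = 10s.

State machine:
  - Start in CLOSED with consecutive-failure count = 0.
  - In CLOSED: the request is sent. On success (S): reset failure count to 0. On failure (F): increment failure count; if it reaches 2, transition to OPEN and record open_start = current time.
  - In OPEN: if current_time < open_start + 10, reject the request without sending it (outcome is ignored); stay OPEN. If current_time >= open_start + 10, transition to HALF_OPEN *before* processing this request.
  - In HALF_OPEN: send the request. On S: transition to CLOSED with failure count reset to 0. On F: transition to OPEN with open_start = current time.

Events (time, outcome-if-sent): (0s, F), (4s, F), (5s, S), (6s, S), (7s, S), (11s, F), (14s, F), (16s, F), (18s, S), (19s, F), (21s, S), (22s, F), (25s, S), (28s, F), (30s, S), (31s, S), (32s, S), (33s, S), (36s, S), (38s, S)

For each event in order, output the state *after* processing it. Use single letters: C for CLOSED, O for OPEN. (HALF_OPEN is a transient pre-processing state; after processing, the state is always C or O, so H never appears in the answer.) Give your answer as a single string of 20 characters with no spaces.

State after each event:
  event#1 t=0s outcome=F: state=CLOSED
  event#2 t=4s outcome=F: state=OPEN
  event#3 t=5s outcome=S: state=OPEN
  event#4 t=6s outcome=S: state=OPEN
  event#5 t=7s outcome=S: state=OPEN
  event#6 t=11s outcome=F: state=OPEN
  event#7 t=14s outcome=F: state=OPEN
  event#8 t=16s outcome=F: state=OPEN
  event#9 t=18s outcome=S: state=OPEN
  event#10 t=19s outcome=F: state=OPEN
  event#11 t=21s outcome=S: state=OPEN
  event#12 t=22s outcome=F: state=OPEN
  event#13 t=25s outcome=S: state=CLOSED
  event#14 t=28s outcome=F: state=CLOSED
  event#15 t=30s outcome=S: state=CLOSED
  event#16 t=31s outcome=S: state=CLOSED
  event#17 t=32s outcome=S: state=CLOSED
  event#18 t=33s outcome=S: state=CLOSED
  event#19 t=36s outcome=S: state=CLOSED
  event#20 t=38s outcome=S: state=CLOSED

Answer: COOOOOOOOOOOCCCCCCCC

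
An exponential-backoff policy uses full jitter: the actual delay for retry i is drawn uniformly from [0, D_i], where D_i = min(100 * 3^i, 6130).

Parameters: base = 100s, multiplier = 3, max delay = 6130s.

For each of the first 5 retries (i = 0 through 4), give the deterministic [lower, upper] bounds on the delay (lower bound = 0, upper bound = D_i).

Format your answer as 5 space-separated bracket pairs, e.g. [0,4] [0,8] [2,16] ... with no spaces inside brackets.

Answer: [0,100] [0,300] [0,900] [0,2700] [0,6130]

Derivation:
Computing bounds per retry:
  i=0: D_i=min(100*3^0,6130)=100, bounds=[0,100]
  i=1: D_i=min(100*3^1,6130)=300, bounds=[0,300]
  i=2: D_i=min(100*3^2,6130)=900, bounds=[0,900]
  i=3: D_i=min(100*3^3,6130)=2700, bounds=[0,2700]
  i=4: D_i=min(100*3^4,6130)=6130, bounds=[0,6130]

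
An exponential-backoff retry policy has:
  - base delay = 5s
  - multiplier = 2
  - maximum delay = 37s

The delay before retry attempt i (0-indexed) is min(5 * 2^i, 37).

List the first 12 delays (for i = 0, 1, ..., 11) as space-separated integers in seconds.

Computing each delay:
  i=0: min(5*2^0, 37) = 5
  i=1: min(5*2^1, 37) = 10
  i=2: min(5*2^2, 37) = 20
  i=3: min(5*2^3, 37) = 37
  i=4: min(5*2^4, 37) = 37
  i=5: min(5*2^5, 37) = 37
  i=6: min(5*2^6, 37) = 37
  i=7: min(5*2^7, 37) = 37
  i=8: min(5*2^8, 37) = 37
  i=9: min(5*2^9, 37) = 37
  i=10: min(5*2^10, 37) = 37
  i=11: min(5*2^11, 37) = 37

Answer: 5 10 20 37 37 37 37 37 37 37 37 37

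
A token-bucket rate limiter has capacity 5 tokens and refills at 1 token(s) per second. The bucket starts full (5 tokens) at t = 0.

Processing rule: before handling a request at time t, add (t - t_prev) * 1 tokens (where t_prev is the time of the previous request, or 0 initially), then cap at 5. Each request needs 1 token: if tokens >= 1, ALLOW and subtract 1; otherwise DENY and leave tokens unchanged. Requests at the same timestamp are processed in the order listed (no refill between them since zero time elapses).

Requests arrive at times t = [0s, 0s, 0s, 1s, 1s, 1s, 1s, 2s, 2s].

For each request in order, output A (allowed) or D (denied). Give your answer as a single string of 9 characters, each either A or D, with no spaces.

Answer: AAAAAADAD

Derivation:
Simulating step by step:
  req#1 t=0s: ALLOW
  req#2 t=0s: ALLOW
  req#3 t=0s: ALLOW
  req#4 t=1s: ALLOW
  req#5 t=1s: ALLOW
  req#6 t=1s: ALLOW
  req#7 t=1s: DENY
  req#8 t=2s: ALLOW
  req#9 t=2s: DENY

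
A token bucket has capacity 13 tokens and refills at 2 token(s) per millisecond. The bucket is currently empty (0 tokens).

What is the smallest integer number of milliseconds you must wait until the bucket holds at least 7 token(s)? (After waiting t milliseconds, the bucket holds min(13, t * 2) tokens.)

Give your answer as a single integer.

Need t * 2 >= 7, so t >= 7/2.
Smallest integer t = ceil(7/2) = 4.

Answer: 4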